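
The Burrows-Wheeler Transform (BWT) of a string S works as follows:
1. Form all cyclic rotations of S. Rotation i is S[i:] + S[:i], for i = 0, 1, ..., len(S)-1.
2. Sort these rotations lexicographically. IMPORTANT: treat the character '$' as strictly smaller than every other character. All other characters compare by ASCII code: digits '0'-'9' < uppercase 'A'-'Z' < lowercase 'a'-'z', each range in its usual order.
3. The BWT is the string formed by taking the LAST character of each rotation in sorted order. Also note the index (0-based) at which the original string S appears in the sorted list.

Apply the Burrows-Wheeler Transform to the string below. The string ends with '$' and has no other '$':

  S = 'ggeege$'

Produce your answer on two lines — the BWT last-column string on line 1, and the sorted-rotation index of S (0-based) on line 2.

All 7 rotations (rotation i = S[i:]+S[:i]):
  rot[0] = ggeege$
  rot[1] = geege$g
  rot[2] = eege$gg
  rot[3] = ege$gge
  rot[4] = ge$ggee
  rot[5] = e$ggeeg
  rot[6] = $ggeege
Sorted (with $ < everything):
  sorted[0] = $ggeege  (last char: 'e')
  sorted[1] = e$ggeeg  (last char: 'g')
  sorted[2] = eege$gg  (last char: 'g')
  sorted[3] = ege$gge  (last char: 'e')
  sorted[4] = ge$ggee  (last char: 'e')
  sorted[5] = geege$g  (last char: 'g')
  sorted[6] = ggeege$  (last char: '$')
Last column: eggeeg$
Original string S is at sorted index 6

Answer: eggeeg$
6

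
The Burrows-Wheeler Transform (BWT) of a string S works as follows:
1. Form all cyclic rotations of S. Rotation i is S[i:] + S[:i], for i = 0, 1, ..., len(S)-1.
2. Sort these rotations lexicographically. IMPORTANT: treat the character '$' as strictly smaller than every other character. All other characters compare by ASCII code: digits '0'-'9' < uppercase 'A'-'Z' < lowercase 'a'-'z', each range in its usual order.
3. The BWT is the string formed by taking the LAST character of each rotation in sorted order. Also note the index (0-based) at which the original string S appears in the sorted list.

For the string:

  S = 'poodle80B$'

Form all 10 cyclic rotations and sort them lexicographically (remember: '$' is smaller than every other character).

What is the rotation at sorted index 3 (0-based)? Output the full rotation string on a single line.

All 10 rotations (rotation i = S[i:]+S[:i]):
  rot[0] = poodle80B$
  rot[1] = oodle80B$p
  rot[2] = odle80B$po
  rot[3] = dle80B$poo
  rot[4] = le80B$pood
  rot[5] = e80B$poodl
  rot[6] = 80B$poodle
  rot[7] = 0B$poodle8
  rot[8] = B$poodle80
  rot[9] = $poodle80B
Sorted (with $ < everything):
  sorted[0] = $poodle80B
  sorted[1] = 0B$poodle8
  sorted[2] = 80B$poodle
  sorted[3] = B$poodle80
  sorted[4] = dle80B$poo
  sorted[5] = e80B$poodl
  sorted[6] = le80B$pood
  sorted[7] = odle80B$po
  sorted[8] = oodle80B$p
  sorted[9] = poodle80B$
sorted[3] = B$poodle80

Answer: B$poodle80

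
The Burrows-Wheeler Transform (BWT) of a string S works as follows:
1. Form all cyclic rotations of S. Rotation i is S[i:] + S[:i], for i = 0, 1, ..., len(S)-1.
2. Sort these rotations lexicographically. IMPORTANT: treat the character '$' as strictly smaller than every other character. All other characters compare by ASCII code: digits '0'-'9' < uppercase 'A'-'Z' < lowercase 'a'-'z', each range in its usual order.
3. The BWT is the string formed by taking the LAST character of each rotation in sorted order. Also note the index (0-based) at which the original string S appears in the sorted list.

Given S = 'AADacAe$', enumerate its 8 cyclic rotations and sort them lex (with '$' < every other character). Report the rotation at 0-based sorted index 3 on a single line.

Answer: Ae$AADac

Derivation:
All 8 rotations (rotation i = S[i:]+S[:i]):
  rot[0] = AADacAe$
  rot[1] = ADacAe$A
  rot[2] = DacAe$AA
  rot[3] = acAe$AAD
  rot[4] = cAe$AADa
  rot[5] = Ae$AADac
  rot[6] = e$AADacA
  rot[7] = $AADacAe
Sorted (with $ < everything):
  sorted[0] = $AADacAe
  sorted[1] = AADacAe$
  sorted[2] = ADacAe$A
  sorted[3] = Ae$AADac
  sorted[4] = DacAe$AA
  sorted[5] = acAe$AAD
  sorted[6] = cAe$AADa
  sorted[7] = e$AADacA
sorted[3] = Ae$AADac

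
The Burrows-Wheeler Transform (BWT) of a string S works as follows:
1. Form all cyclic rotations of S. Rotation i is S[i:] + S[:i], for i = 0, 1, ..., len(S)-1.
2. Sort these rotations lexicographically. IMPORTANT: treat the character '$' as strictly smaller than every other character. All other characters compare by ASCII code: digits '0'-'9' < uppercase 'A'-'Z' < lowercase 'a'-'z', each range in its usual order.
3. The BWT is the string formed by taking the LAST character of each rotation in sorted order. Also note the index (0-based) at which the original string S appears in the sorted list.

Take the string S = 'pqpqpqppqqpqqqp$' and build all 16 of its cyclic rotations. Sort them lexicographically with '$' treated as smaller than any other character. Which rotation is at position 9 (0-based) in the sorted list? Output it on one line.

Answer: qppqqpqqqp$pqpqp

Derivation:
All 16 rotations (rotation i = S[i:]+S[:i]):
  rot[0] = pqpqpqppqqpqqqp$
  rot[1] = qpqpqppqqpqqqp$p
  rot[2] = pqpqppqqpqqqp$pq
  rot[3] = qpqppqqpqqqp$pqp
  rot[4] = pqppqqpqqqp$pqpq
  rot[5] = qppqqpqqqp$pqpqp
  rot[6] = ppqqpqqqp$pqpqpq
  rot[7] = pqqpqqqp$pqpqpqp
  rot[8] = qqpqqqp$pqpqpqpp
  rot[9] = qpqqqp$pqpqpqppq
  rot[10] = pqqqp$pqpqpqppqq
  rot[11] = qqqp$pqpqpqppqqp
  rot[12] = qqp$pqpqpqppqqpq
  rot[13] = qp$pqpqpqppqqpqq
  rot[14] = p$pqpqpqppqqpqqq
  rot[15] = $pqpqpqppqqpqqqp
Sorted (with $ < everything):
  sorted[0] = $pqpqpqppqqpqqqp
  sorted[1] = p$pqpqpqppqqpqqq
  sorted[2] = ppqqpqqqp$pqpqpq
  sorted[3] = pqppqqpqqqp$pqpq
  sorted[4] = pqpqppqqpqqqp$pq
  sorted[5] = pqpqpqppqqpqqqp$
  sorted[6] = pqqpqqqp$pqpqpqp
  sorted[7] = pqqqp$pqpqpqppqq
  sorted[8] = qp$pqpqpqppqqpqq
  sorted[9] = qppqqpqqqp$pqpqp
  sorted[10] = qpqppqqpqqqp$pqp
  sorted[11] = qpqpqppqqpqqqp$p
  sorted[12] = qpqqqp$pqpqpqppq
  sorted[13] = qqp$pqpqpqppqqpq
  sorted[14] = qqpqqqp$pqpqpqpp
  sorted[15] = qqqp$pqpqpqppqqp
sorted[9] = qppqqpqqqp$pqpqp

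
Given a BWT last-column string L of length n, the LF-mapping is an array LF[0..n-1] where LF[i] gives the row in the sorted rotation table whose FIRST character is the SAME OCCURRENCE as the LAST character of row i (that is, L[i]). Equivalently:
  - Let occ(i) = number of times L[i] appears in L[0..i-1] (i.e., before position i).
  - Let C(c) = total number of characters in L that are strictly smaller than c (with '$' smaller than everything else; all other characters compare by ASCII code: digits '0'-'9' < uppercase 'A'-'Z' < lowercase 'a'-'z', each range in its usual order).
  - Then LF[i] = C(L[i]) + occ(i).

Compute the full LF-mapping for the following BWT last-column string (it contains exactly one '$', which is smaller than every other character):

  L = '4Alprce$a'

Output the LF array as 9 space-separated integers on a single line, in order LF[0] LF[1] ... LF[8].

Answer: 1 2 6 7 8 4 5 0 3

Derivation:
Char counts: '$':1, '4':1, 'A':1, 'a':1, 'c':1, 'e':1, 'l':1, 'p':1, 'r':1
C (first-col start): C('$')=0, C('4')=1, C('A')=2, C('a')=3, C('c')=4, C('e')=5, C('l')=6, C('p')=7, C('r')=8
L[0]='4': occ=0, LF[0]=C('4')+0=1+0=1
L[1]='A': occ=0, LF[1]=C('A')+0=2+0=2
L[2]='l': occ=0, LF[2]=C('l')+0=6+0=6
L[3]='p': occ=0, LF[3]=C('p')+0=7+0=7
L[4]='r': occ=0, LF[4]=C('r')+0=8+0=8
L[5]='c': occ=0, LF[5]=C('c')+0=4+0=4
L[6]='e': occ=0, LF[6]=C('e')+0=5+0=5
L[7]='$': occ=0, LF[7]=C('$')+0=0+0=0
L[8]='a': occ=0, LF[8]=C('a')+0=3+0=3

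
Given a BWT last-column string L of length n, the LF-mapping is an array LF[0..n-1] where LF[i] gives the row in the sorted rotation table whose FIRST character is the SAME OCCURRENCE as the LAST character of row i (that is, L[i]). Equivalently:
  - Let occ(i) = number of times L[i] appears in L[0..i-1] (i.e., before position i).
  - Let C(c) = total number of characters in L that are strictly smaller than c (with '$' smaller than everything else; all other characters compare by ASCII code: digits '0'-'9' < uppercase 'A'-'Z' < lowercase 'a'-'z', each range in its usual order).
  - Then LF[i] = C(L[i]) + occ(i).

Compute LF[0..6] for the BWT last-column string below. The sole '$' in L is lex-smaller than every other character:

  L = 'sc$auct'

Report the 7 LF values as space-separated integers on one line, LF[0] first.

Answer: 4 2 0 1 6 3 5

Derivation:
Char counts: '$':1, 'a':1, 'c':2, 's':1, 't':1, 'u':1
C (first-col start): C('$')=0, C('a')=1, C('c')=2, C('s')=4, C('t')=5, C('u')=6
L[0]='s': occ=0, LF[0]=C('s')+0=4+0=4
L[1]='c': occ=0, LF[1]=C('c')+0=2+0=2
L[2]='$': occ=0, LF[2]=C('$')+0=0+0=0
L[3]='a': occ=0, LF[3]=C('a')+0=1+0=1
L[4]='u': occ=0, LF[4]=C('u')+0=6+0=6
L[5]='c': occ=1, LF[5]=C('c')+1=2+1=3
L[6]='t': occ=0, LF[6]=C('t')+0=5+0=5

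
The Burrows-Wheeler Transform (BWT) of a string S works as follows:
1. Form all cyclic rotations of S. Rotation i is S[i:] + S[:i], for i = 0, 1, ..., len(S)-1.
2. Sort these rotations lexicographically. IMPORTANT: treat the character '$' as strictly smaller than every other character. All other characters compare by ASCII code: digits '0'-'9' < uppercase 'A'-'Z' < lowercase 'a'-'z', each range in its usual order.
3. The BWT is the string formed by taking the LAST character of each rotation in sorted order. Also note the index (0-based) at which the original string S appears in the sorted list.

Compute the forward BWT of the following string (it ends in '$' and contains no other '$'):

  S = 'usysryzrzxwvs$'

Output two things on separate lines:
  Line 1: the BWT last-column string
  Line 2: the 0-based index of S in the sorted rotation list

All 14 rotations (rotation i = S[i:]+S[:i]):
  rot[0] = usysryzrzxwvs$
  rot[1] = sysryzrzxwvs$u
  rot[2] = ysryzrzxwvs$us
  rot[3] = sryzrzxwvs$usy
  rot[4] = ryzrzxwvs$usys
  rot[5] = yzrzxwvs$usysr
  rot[6] = zrzxwvs$usysry
  rot[7] = rzxwvs$usysryz
  rot[8] = zxwvs$usysryzr
  rot[9] = xwvs$usysryzrz
  rot[10] = wvs$usysryzrzx
  rot[11] = vs$usysryzrzxw
  rot[12] = s$usysryzrzxwv
  rot[13] = $usysryzrzxwvs
Sorted (with $ < everything):
  sorted[0] = $usysryzrzxwvs  (last char: 's')
  sorted[1] = ryzrzxwvs$usys  (last char: 's')
  sorted[2] = rzxwvs$usysryz  (last char: 'z')
  sorted[3] = s$usysryzrzxwv  (last char: 'v')
  sorted[4] = sryzrzxwvs$usy  (last char: 'y')
  sorted[5] = sysryzrzxwvs$u  (last char: 'u')
  sorted[6] = usysryzrzxwvs$  (last char: '$')
  sorted[7] = vs$usysryzrzxw  (last char: 'w')
  sorted[8] = wvs$usysryzrzx  (last char: 'x')
  sorted[9] = xwvs$usysryzrz  (last char: 'z')
  sorted[10] = ysryzrzxwvs$us  (last char: 's')
  sorted[11] = yzrzxwvs$usysr  (last char: 'r')
  sorted[12] = zrzxwvs$usysry  (last char: 'y')
  sorted[13] = zxwvs$usysryzr  (last char: 'r')
Last column: sszvyu$wxzsryr
Original string S is at sorted index 6

Answer: sszvyu$wxzsryr
6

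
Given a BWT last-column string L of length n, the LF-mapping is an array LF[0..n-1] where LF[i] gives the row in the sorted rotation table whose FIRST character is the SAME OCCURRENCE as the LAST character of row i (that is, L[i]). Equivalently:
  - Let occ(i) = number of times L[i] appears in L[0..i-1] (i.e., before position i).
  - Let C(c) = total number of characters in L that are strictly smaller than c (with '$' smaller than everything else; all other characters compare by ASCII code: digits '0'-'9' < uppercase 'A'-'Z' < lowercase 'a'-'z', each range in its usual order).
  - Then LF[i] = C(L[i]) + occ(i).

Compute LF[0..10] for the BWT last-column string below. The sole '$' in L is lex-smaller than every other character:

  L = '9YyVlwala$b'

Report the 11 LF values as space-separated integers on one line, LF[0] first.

Char counts: '$':1, '9':1, 'V':1, 'Y':1, 'a':2, 'b':1, 'l':2, 'w':1, 'y':1
C (first-col start): C('$')=0, C('9')=1, C('V')=2, C('Y')=3, C('a')=4, C('b')=6, C('l')=7, C('w')=9, C('y')=10
L[0]='9': occ=0, LF[0]=C('9')+0=1+0=1
L[1]='Y': occ=0, LF[1]=C('Y')+0=3+0=3
L[2]='y': occ=0, LF[2]=C('y')+0=10+0=10
L[3]='V': occ=0, LF[3]=C('V')+0=2+0=2
L[4]='l': occ=0, LF[4]=C('l')+0=7+0=7
L[5]='w': occ=0, LF[5]=C('w')+0=9+0=9
L[6]='a': occ=0, LF[6]=C('a')+0=4+0=4
L[7]='l': occ=1, LF[7]=C('l')+1=7+1=8
L[8]='a': occ=1, LF[8]=C('a')+1=4+1=5
L[9]='$': occ=0, LF[9]=C('$')+0=0+0=0
L[10]='b': occ=0, LF[10]=C('b')+0=6+0=6

Answer: 1 3 10 2 7 9 4 8 5 0 6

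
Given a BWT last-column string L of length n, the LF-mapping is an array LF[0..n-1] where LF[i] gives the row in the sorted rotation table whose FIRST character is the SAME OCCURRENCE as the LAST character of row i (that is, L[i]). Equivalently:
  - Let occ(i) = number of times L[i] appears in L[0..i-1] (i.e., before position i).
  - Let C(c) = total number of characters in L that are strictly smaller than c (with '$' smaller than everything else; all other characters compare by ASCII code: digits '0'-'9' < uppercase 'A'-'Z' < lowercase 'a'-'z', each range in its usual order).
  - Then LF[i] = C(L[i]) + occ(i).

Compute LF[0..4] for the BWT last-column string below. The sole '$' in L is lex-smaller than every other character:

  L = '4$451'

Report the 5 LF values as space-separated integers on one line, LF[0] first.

Answer: 2 0 3 4 1

Derivation:
Char counts: '$':1, '1':1, '4':2, '5':1
C (first-col start): C('$')=0, C('1')=1, C('4')=2, C('5')=4
L[0]='4': occ=0, LF[0]=C('4')+0=2+0=2
L[1]='$': occ=0, LF[1]=C('$')+0=0+0=0
L[2]='4': occ=1, LF[2]=C('4')+1=2+1=3
L[3]='5': occ=0, LF[3]=C('5')+0=4+0=4
L[4]='1': occ=0, LF[4]=C('1')+0=1+0=1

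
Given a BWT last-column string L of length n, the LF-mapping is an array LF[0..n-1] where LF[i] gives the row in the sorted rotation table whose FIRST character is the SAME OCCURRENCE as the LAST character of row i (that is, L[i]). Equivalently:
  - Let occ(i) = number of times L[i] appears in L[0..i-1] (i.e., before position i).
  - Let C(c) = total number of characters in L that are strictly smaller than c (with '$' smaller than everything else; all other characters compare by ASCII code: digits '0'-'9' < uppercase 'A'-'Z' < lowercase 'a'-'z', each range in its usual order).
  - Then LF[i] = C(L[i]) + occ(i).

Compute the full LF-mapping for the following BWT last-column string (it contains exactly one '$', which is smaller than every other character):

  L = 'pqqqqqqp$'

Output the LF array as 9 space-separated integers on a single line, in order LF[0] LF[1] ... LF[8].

Char counts: '$':1, 'p':2, 'q':6
C (first-col start): C('$')=0, C('p')=1, C('q')=3
L[0]='p': occ=0, LF[0]=C('p')+0=1+0=1
L[1]='q': occ=0, LF[1]=C('q')+0=3+0=3
L[2]='q': occ=1, LF[2]=C('q')+1=3+1=4
L[3]='q': occ=2, LF[3]=C('q')+2=3+2=5
L[4]='q': occ=3, LF[4]=C('q')+3=3+3=6
L[5]='q': occ=4, LF[5]=C('q')+4=3+4=7
L[6]='q': occ=5, LF[6]=C('q')+5=3+5=8
L[7]='p': occ=1, LF[7]=C('p')+1=1+1=2
L[8]='$': occ=0, LF[8]=C('$')+0=0+0=0

Answer: 1 3 4 5 6 7 8 2 0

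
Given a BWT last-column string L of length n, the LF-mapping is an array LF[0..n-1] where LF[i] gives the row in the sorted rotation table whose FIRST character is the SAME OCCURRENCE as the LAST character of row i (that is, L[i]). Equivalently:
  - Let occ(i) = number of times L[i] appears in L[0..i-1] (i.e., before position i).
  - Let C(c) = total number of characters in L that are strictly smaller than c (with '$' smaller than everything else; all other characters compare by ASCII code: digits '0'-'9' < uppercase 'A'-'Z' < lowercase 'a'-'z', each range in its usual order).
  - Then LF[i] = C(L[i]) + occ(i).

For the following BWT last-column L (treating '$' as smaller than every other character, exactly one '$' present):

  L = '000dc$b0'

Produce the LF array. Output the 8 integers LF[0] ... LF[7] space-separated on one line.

Answer: 1 2 3 7 6 0 5 4

Derivation:
Char counts: '$':1, '0':4, 'b':1, 'c':1, 'd':1
C (first-col start): C('$')=0, C('0')=1, C('b')=5, C('c')=6, C('d')=7
L[0]='0': occ=0, LF[0]=C('0')+0=1+0=1
L[1]='0': occ=1, LF[1]=C('0')+1=1+1=2
L[2]='0': occ=2, LF[2]=C('0')+2=1+2=3
L[3]='d': occ=0, LF[3]=C('d')+0=7+0=7
L[4]='c': occ=0, LF[4]=C('c')+0=6+0=6
L[5]='$': occ=0, LF[5]=C('$')+0=0+0=0
L[6]='b': occ=0, LF[6]=C('b')+0=5+0=5
L[7]='0': occ=3, LF[7]=C('0')+3=1+3=4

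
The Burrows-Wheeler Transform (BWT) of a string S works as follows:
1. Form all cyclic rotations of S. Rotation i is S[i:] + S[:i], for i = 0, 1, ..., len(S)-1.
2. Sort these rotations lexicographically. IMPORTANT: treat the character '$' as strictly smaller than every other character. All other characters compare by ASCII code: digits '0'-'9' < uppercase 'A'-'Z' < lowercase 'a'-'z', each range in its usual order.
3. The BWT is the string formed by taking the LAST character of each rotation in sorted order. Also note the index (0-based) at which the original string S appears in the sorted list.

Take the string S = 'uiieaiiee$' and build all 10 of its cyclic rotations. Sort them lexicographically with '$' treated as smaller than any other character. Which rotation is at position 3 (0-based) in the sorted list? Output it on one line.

All 10 rotations (rotation i = S[i:]+S[:i]):
  rot[0] = uiieaiiee$
  rot[1] = iieaiiee$u
  rot[2] = ieaiiee$ui
  rot[3] = eaiiee$uii
  rot[4] = aiiee$uiie
  rot[5] = iiee$uiiea
  rot[6] = iee$uiieai
  rot[7] = ee$uiieaii
  rot[8] = e$uiieaiie
  rot[9] = $uiieaiiee
Sorted (with $ < everything):
  sorted[0] = $uiieaiiee
  sorted[1] = aiiee$uiie
  sorted[2] = e$uiieaiie
  sorted[3] = eaiiee$uii
  sorted[4] = ee$uiieaii
  sorted[5] = ieaiiee$ui
  sorted[6] = iee$uiieai
  sorted[7] = iieaiiee$u
  sorted[8] = iiee$uiiea
  sorted[9] = uiieaiiee$
sorted[3] = eaiiee$uii

Answer: eaiiee$uii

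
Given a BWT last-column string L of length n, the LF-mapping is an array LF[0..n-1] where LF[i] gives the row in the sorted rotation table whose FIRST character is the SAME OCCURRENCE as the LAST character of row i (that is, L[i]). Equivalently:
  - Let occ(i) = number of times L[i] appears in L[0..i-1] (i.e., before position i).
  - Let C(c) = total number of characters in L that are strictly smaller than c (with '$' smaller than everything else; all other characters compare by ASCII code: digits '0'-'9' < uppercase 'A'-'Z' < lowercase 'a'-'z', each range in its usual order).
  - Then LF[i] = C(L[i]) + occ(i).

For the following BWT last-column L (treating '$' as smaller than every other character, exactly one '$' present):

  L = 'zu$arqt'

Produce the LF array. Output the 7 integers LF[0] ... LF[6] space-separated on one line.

Char counts: '$':1, 'a':1, 'q':1, 'r':1, 't':1, 'u':1, 'z':1
C (first-col start): C('$')=0, C('a')=1, C('q')=2, C('r')=3, C('t')=4, C('u')=5, C('z')=6
L[0]='z': occ=0, LF[0]=C('z')+0=6+0=6
L[1]='u': occ=0, LF[1]=C('u')+0=5+0=5
L[2]='$': occ=0, LF[2]=C('$')+0=0+0=0
L[3]='a': occ=0, LF[3]=C('a')+0=1+0=1
L[4]='r': occ=0, LF[4]=C('r')+0=3+0=3
L[5]='q': occ=0, LF[5]=C('q')+0=2+0=2
L[6]='t': occ=0, LF[6]=C('t')+0=4+0=4

Answer: 6 5 0 1 3 2 4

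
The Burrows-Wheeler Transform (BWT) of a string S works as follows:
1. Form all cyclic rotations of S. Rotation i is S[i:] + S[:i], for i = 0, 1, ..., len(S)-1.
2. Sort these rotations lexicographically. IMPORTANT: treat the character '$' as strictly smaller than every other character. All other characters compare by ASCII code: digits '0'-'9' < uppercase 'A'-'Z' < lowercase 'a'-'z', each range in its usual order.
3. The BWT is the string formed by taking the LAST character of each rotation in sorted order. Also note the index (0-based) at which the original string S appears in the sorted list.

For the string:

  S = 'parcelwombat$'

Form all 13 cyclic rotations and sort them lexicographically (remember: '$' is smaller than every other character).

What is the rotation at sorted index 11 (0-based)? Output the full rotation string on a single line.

All 13 rotations (rotation i = S[i:]+S[:i]):
  rot[0] = parcelwombat$
  rot[1] = arcelwombat$p
  rot[2] = rcelwombat$pa
  rot[3] = celwombat$par
  rot[4] = elwombat$parc
  rot[5] = lwombat$parce
  rot[6] = wombat$parcel
  rot[7] = ombat$parcelw
  rot[8] = mbat$parcelwo
  rot[9] = bat$parcelwom
  rot[10] = at$parcelwomb
  rot[11] = t$parcelwomba
  rot[12] = $parcelwombat
Sorted (with $ < everything):
  sorted[0] = $parcelwombat
  sorted[1] = arcelwombat$p
  sorted[2] = at$parcelwomb
  sorted[3] = bat$parcelwom
  sorted[4] = celwombat$par
  sorted[5] = elwombat$parc
  sorted[6] = lwombat$parce
  sorted[7] = mbat$parcelwo
  sorted[8] = ombat$parcelw
  sorted[9] = parcelwombat$
  sorted[10] = rcelwombat$pa
  sorted[11] = t$parcelwomba
  sorted[12] = wombat$parcel
sorted[11] = t$parcelwomba

Answer: t$parcelwomba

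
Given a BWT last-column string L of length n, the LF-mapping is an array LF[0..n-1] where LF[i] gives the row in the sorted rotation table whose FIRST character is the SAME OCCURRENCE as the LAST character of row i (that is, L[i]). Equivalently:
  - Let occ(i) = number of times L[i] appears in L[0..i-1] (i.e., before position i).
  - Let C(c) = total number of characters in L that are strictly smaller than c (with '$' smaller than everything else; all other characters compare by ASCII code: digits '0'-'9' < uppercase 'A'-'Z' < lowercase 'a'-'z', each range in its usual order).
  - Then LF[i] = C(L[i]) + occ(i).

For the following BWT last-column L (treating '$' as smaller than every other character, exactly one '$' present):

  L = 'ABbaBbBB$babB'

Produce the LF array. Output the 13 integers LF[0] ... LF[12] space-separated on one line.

Answer: 1 2 9 7 3 10 4 5 0 11 8 12 6

Derivation:
Char counts: '$':1, 'A':1, 'B':5, 'a':2, 'b':4
C (first-col start): C('$')=0, C('A')=1, C('B')=2, C('a')=7, C('b')=9
L[0]='A': occ=0, LF[0]=C('A')+0=1+0=1
L[1]='B': occ=0, LF[1]=C('B')+0=2+0=2
L[2]='b': occ=0, LF[2]=C('b')+0=9+0=9
L[3]='a': occ=0, LF[3]=C('a')+0=7+0=7
L[4]='B': occ=1, LF[4]=C('B')+1=2+1=3
L[5]='b': occ=1, LF[5]=C('b')+1=9+1=10
L[6]='B': occ=2, LF[6]=C('B')+2=2+2=4
L[7]='B': occ=3, LF[7]=C('B')+3=2+3=5
L[8]='$': occ=0, LF[8]=C('$')+0=0+0=0
L[9]='b': occ=2, LF[9]=C('b')+2=9+2=11
L[10]='a': occ=1, LF[10]=C('a')+1=7+1=8
L[11]='b': occ=3, LF[11]=C('b')+3=9+3=12
L[12]='B': occ=4, LF[12]=C('B')+4=2+4=6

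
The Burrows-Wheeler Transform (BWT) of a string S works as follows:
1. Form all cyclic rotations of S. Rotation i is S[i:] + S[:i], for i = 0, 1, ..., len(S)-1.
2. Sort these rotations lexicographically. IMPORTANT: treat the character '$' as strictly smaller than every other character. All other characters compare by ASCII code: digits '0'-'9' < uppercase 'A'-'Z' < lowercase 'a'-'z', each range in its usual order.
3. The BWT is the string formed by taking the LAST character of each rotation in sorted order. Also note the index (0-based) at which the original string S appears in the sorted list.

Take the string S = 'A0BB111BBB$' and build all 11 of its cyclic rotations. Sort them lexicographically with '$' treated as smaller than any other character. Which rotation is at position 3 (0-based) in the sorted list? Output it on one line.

Answer: 11BBB$A0BB1

Derivation:
All 11 rotations (rotation i = S[i:]+S[:i]):
  rot[0] = A0BB111BBB$
  rot[1] = 0BB111BBB$A
  rot[2] = BB111BBB$A0
  rot[3] = B111BBB$A0B
  rot[4] = 111BBB$A0BB
  rot[5] = 11BBB$A0BB1
  rot[6] = 1BBB$A0BB11
  rot[7] = BBB$A0BB111
  rot[8] = BB$A0BB111B
  rot[9] = B$A0BB111BB
  rot[10] = $A0BB111BBB
Sorted (with $ < everything):
  sorted[0] = $A0BB111BBB
  sorted[1] = 0BB111BBB$A
  sorted[2] = 111BBB$A0BB
  sorted[3] = 11BBB$A0BB1
  sorted[4] = 1BBB$A0BB11
  sorted[5] = A0BB111BBB$
  sorted[6] = B$A0BB111BB
  sorted[7] = B111BBB$A0B
  sorted[8] = BB$A0BB111B
  sorted[9] = BB111BBB$A0
  sorted[10] = BBB$A0BB111
sorted[3] = 11BBB$A0BB1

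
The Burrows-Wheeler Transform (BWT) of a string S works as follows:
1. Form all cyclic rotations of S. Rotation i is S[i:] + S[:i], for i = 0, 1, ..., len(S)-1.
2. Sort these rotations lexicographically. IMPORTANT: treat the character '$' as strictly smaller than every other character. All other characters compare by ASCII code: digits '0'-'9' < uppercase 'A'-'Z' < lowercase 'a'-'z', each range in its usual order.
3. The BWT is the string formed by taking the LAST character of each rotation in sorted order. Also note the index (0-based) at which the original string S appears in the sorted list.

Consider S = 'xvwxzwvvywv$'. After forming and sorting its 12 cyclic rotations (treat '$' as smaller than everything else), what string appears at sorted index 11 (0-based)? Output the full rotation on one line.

All 12 rotations (rotation i = S[i:]+S[:i]):
  rot[0] = xvwxzwvvywv$
  rot[1] = vwxzwvvywv$x
  rot[2] = wxzwvvywv$xv
  rot[3] = xzwvvywv$xvw
  rot[4] = zwvvywv$xvwx
  rot[5] = wvvywv$xvwxz
  rot[6] = vvywv$xvwxzw
  rot[7] = vywv$xvwxzwv
  rot[8] = ywv$xvwxzwvv
  rot[9] = wv$xvwxzwvvy
  rot[10] = v$xvwxzwvvyw
  rot[11] = $xvwxzwvvywv
Sorted (with $ < everything):
  sorted[0] = $xvwxzwvvywv
  sorted[1] = v$xvwxzwvvyw
  sorted[2] = vvywv$xvwxzw
  sorted[3] = vwxzwvvywv$x
  sorted[4] = vywv$xvwxzwv
  sorted[5] = wv$xvwxzwvvy
  sorted[6] = wvvywv$xvwxz
  sorted[7] = wxzwvvywv$xv
  sorted[8] = xvwxzwvvywv$
  sorted[9] = xzwvvywv$xvw
  sorted[10] = ywv$xvwxzwvv
  sorted[11] = zwvvywv$xvwx
sorted[11] = zwvvywv$xvwx

Answer: zwvvywv$xvwx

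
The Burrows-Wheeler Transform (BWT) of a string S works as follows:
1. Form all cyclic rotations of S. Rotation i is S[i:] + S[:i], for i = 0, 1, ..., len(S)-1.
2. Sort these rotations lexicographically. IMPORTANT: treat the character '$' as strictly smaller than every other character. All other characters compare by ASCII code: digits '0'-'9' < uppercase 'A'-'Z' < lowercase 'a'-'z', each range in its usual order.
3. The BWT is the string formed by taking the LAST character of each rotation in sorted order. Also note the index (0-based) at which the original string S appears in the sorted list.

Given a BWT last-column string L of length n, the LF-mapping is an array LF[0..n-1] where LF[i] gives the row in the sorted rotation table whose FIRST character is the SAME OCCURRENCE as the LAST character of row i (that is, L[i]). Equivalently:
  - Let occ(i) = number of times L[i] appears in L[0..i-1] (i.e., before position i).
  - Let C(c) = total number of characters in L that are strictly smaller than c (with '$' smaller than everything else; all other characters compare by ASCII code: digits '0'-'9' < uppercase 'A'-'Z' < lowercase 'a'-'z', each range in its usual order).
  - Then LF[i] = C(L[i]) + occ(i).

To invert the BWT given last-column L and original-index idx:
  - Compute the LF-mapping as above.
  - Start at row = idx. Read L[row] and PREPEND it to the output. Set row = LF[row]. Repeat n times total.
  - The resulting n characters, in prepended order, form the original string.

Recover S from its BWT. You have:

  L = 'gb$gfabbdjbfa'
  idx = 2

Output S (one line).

LF mapping: 10 3 0 11 8 1 4 5 7 12 6 9 2
Walk LF starting at row 2, prepending L[row]:
  step 1: row=2, L[2]='$', prepend. Next row=LF[2]=0
  step 2: row=0, L[0]='g', prepend. Next row=LF[0]=10
  step 3: row=10, L[10]='b', prepend. Next row=LF[10]=6
  step 4: row=6, L[6]='b', prepend. Next row=LF[6]=4
  step 5: row=4, L[4]='f', prepend. Next row=LF[4]=8
  step 6: row=8, L[8]='d', prepend. Next row=LF[8]=7
  step 7: row=7, L[7]='b', prepend. Next row=LF[7]=5
  step 8: row=5, L[5]='a', prepend. Next row=LF[5]=1
  step 9: row=1, L[1]='b', prepend. Next row=LF[1]=3
  step 10: row=3, L[3]='g', prepend. Next row=LF[3]=11
  step 11: row=11, L[11]='f', prepend. Next row=LF[11]=9
  step 12: row=9, L[9]='j', prepend. Next row=LF[9]=12
  step 13: row=12, L[12]='a', prepend. Next row=LF[12]=2
Reversed output: ajfgbabdfbbg$

Answer: ajfgbabdfbbg$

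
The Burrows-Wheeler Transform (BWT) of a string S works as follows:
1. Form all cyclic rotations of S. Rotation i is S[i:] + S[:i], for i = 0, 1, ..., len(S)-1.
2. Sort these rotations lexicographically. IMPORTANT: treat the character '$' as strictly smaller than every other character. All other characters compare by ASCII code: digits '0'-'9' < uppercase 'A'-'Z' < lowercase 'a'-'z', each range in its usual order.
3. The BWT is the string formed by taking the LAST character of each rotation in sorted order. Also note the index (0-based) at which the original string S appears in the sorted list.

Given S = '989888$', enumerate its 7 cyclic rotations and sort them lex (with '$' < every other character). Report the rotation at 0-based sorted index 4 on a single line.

Answer: 89888$9

Derivation:
All 7 rotations (rotation i = S[i:]+S[:i]):
  rot[0] = 989888$
  rot[1] = 89888$9
  rot[2] = 9888$98
  rot[3] = 888$989
  rot[4] = 88$9898
  rot[5] = 8$98988
  rot[6] = $989888
Sorted (with $ < everything):
  sorted[0] = $989888
  sorted[1] = 8$98988
  sorted[2] = 88$9898
  sorted[3] = 888$989
  sorted[4] = 89888$9
  sorted[5] = 9888$98
  sorted[6] = 989888$
sorted[4] = 89888$9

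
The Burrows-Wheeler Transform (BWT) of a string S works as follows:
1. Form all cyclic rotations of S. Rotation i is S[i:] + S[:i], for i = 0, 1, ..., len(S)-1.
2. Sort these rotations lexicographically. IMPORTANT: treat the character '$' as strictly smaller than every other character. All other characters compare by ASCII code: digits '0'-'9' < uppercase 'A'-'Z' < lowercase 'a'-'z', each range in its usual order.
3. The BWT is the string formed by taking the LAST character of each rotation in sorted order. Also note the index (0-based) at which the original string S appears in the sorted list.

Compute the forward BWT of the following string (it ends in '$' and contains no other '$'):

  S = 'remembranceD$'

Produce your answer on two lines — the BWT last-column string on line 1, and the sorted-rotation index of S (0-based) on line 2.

All 13 rotations (rotation i = S[i:]+S[:i]):
  rot[0] = remembranceD$
  rot[1] = emembranceD$r
  rot[2] = membranceD$re
  rot[3] = embranceD$rem
  rot[4] = mbranceD$reme
  rot[5] = branceD$remem
  rot[6] = ranceD$rememb
  rot[7] = anceD$remembr
  rot[8] = nceD$remembra
  rot[9] = ceD$remembran
  rot[10] = eD$remembranc
  rot[11] = D$remembrance
  rot[12] = $remembranceD
Sorted (with $ < everything):
  sorted[0] = $remembranceD  (last char: 'D')
  sorted[1] = D$remembrance  (last char: 'e')
  sorted[2] = anceD$remembr  (last char: 'r')
  sorted[3] = branceD$remem  (last char: 'm')
  sorted[4] = ceD$remembran  (last char: 'n')
  sorted[5] = eD$remembranc  (last char: 'c')
  sorted[6] = embranceD$rem  (last char: 'm')
  sorted[7] = emembranceD$r  (last char: 'r')
  sorted[8] = mbranceD$reme  (last char: 'e')
  sorted[9] = membranceD$re  (last char: 'e')
  sorted[10] = nceD$remembra  (last char: 'a')
  sorted[11] = ranceD$rememb  (last char: 'b')
  sorted[12] = remembranceD$  (last char: '$')
Last column: Dermncmreeab$
Original string S is at sorted index 12

Answer: Dermncmreeab$
12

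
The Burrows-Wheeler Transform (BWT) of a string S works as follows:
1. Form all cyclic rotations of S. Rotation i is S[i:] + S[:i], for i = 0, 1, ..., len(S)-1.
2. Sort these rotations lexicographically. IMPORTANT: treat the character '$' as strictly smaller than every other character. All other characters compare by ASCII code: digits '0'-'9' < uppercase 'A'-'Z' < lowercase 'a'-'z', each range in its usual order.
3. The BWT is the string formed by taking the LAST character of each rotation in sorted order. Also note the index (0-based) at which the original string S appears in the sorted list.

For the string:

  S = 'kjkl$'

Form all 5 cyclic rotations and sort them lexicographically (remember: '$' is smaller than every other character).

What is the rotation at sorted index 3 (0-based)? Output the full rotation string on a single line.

All 5 rotations (rotation i = S[i:]+S[:i]):
  rot[0] = kjkl$
  rot[1] = jkl$k
  rot[2] = kl$kj
  rot[3] = l$kjk
  rot[4] = $kjkl
Sorted (with $ < everything):
  sorted[0] = $kjkl
  sorted[1] = jkl$k
  sorted[2] = kjkl$
  sorted[3] = kl$kj
  sorted[4] = l$kjk
sorted[3] = kl$kj

Answer: kl$kj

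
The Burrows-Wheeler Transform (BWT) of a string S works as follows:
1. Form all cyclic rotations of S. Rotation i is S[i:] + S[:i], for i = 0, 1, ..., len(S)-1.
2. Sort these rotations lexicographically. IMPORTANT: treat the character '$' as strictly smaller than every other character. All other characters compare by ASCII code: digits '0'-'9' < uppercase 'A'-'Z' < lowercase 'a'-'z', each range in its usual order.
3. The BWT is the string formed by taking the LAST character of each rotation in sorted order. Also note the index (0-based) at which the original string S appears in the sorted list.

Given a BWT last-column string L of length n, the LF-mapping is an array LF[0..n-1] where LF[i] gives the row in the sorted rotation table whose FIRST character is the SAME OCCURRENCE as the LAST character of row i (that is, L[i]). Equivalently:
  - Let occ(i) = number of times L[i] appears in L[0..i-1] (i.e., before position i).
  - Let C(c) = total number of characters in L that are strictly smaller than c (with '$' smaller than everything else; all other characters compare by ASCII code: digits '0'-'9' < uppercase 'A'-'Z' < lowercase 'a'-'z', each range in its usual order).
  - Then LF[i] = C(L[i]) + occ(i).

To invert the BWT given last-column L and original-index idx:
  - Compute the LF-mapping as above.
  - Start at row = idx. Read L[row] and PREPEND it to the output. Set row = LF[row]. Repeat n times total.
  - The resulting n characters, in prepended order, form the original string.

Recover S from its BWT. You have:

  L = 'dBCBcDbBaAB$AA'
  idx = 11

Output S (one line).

LF mapping: 13 4 8 5 12 9 11 6 10 1 7 0 2 3
Walk LF starting at row 11, prepending L[row]:
  step 1: row=11, L[11]='$', prepend. Next row=LF[11]=0
  step 2: row=0, L[0]='d', prepend. Next row=LF[0]=13
  step 3: row=13, L[13]='A', prepend. Next row=LF[13]=3
  step 4: row=3, L[3]='B', prepend. Next row=LF[3]=5
  step 5: row=5, L[5]='D', prepend. Next row=LF[5]=9
  step 6: row=9, L[9]='A', prepend. Next row=LF[9]=1
  step 7: row=1, L[1]='B', prepend. Next row=LF[1]=4
  step 8: row=4, L[4]='c', prepend. Next row=LF[4]=12
  step 9: row=12, L[12]='A', prepend. Next row=LF[12]=2
  step 10: row=2, L[2]='C', prepend. Next row=LF[2]=8
  step 11: row=8, L[8]='a', prepend. Next row=LF[8]=10
  step 12: row=10, L[10]='B', prepend. Next row=LF[10]=7
  step 13: row=7, L[7]='B', prepend. Next row=LF[7]=6
  step 14: row=6, L[6]='b', prepend. Next row=LF[6]=11
Reversed output: bBBaCAcBADBAd$

Answer: bBBaCAcBADBAd$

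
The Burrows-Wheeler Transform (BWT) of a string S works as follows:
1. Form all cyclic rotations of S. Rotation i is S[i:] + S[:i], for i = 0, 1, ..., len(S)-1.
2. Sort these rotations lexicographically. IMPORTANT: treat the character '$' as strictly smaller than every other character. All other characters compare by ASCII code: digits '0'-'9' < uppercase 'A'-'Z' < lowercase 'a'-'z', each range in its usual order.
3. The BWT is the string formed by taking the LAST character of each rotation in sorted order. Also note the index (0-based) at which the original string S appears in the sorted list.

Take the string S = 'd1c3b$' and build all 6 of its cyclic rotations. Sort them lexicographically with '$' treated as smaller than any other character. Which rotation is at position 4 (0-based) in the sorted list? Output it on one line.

All 6 rotations (rotation i = S[i:]+S[:i]):
  rot[0] = d1c3b$
  rot[1] = 1c3b$d
  rot[2] = c3b$d1
  rot[3] = 3b$d1c
  rot[4] = b$d1c3
  rot[5] = $d1c3b
Sorted (with $ < everything):
  sorted[0] = $d1c3b
  sorted[1] = 1c3b$d
  sorted[2] = 3b$d1c
  sorted[3] = b$d1c3
  sorted[4] = c3b$d1
  sorted[5] = d1c3b$
sorted[4] = c3b$d1

Answer: c3b$d1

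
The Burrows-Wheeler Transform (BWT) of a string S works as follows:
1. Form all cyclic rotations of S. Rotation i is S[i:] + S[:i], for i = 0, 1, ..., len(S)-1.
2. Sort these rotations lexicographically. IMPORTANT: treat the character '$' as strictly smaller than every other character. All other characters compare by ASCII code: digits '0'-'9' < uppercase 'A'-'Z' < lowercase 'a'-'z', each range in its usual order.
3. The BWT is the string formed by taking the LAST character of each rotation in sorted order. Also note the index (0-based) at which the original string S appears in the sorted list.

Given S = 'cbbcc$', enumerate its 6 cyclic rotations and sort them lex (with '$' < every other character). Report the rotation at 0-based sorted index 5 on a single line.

All 6 rotations (rotation i = S[i:]+S[:i]):
  rot[0] = cbbcc$
  rot[1] = bbcc$c
  rot[2] = bcc$cb
  rot[3] = cc$cbb
  rot[4] = c$cbbc
  rot[5] = $cbbcc
Sorted (with $ < everything):
  sorted[0] = $cbbcc
  sorted[1] = bbcc$c
  sorted[2] = bcc$cb
  sorted[3] = c$cbbc
  sorted[4] = cbbcc$
  sorted[5] = cc$cbb
sorted[5] = cc$cbb

Answer: cc$cbb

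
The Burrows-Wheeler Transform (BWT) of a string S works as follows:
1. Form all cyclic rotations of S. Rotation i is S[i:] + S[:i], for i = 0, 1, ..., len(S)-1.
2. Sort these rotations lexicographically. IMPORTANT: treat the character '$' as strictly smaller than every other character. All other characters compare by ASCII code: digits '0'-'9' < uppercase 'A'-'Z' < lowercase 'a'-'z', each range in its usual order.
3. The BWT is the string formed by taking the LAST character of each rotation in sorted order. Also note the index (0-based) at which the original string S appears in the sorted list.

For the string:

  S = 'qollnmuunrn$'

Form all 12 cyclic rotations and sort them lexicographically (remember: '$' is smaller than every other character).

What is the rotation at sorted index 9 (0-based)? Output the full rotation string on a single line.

All 12 rotations (rotation i = S[i:]+S[:i]):
  rot[0] = qollnmuunrn$
  rot[1] = ollnmuunrn$q
  rot[2] = llnmuunrn$qo
  rot[3] = lnmuunrn$qol
  rot[4] = nmuunrn$qoll
  rot[5] = muunrn$qolln
  rot[6] = uunrn$qollnm
  rot[7] = unrn$qollnmu
  rot[8] = nrn$qollnmuu
  rot[9] = rn$qollnmuun
  rot[10] = n$qollnmuunr
  rot[11] = $qollnmuunrn
Sorted (with $ < everything):
  sorted[0] = $qollnmuunrn
  sorted[1] = llnmuunrn$qo
  sorted[2] = lnmuunrn$qol
  sorted[3] = muunrn$qolln
  sorted[4] = n$qollnmuunr
  sorted[5] = nmuunrn$qoll
  sorted[6] = nrn$qollnmuu
  sorted[7] = ollnmuunrn$q
  sorted[8] = qollnmuunrn$
  sorted[9] = rn$qollnmuun
  sorted[10] = unrn$qollnmu
  sorted[11] = uunrn$qollnm
sorted[9] = rn$qollnmuun

Answer: rn$qollnmuun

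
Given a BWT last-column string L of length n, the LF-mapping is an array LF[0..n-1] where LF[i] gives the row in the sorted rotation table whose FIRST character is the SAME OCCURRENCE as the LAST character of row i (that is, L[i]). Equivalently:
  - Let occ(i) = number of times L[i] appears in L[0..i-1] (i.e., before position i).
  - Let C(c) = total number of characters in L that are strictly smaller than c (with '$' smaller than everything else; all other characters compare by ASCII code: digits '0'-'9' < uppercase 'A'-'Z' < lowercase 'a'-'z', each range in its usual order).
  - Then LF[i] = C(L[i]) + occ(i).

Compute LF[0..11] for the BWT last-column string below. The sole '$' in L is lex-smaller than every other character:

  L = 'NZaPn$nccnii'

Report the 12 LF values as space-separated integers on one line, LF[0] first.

Char counts: '$':1, 'N':1, 'P':1, 'Z':1, 'a':1, 'c':2, 'i':2, 'n':3
C (first-col start): C('$')=0, C('N')=1, C('P')=2, C('Z')=3, C('a')=4, C('c')=5, C('i')=7, C('n')=9
L[0]='N': occ=0, LF[0]=C('N')+0=1+0=1
L[1]='Z': occ=0, LF[1]=C('Z')+0=3+0=3
L[2]='a': occ=0, LF[2]=C('a')+0=4+0=4
L[3]='P': occ=0, LF[3]=C('P')+0=2+0=2
L[4]='n': occ=0, LF[4]=C('n')+0=9+0=9
L[5]='$': occ=0, LF[5]=C('$')+0=0+0=0
L[6]='n': occ=1, LF[6]=C('n')+1=9+1=10
L[7]='c': occ=0, LF[7]=C('c')+0=5+0=5
L[8]='c': occ=1, LF[8]=C('c')+1=5+1=6
L[9]='n': occ=2, LF[9]=C('n')+2=9+2=11
L[10]='i': occ=0, LF[10]=C('i')+0=7+0=7
L[11]='i': occ=1, LF[11]=C('i')+1=7+1=8

Answer: 1 3 4 2 9 0 10 5 6 11 7 8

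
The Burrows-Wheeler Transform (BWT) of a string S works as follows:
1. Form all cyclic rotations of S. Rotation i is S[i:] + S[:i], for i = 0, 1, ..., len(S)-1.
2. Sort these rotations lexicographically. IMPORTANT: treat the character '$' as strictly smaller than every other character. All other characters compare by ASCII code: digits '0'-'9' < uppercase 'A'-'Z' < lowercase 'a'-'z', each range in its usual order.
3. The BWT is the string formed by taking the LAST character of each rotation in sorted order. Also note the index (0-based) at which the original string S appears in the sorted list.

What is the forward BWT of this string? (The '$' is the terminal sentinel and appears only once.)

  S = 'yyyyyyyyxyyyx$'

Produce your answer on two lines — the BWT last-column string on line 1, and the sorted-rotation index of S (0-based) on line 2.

Answer: xyyyyyyxyyyyy$
13

Derivation:
All 14 rotations (rotation i = S[i:]+S[:i]):
  rot[0] = yyyyyyyyxyyyx$
  rot[1] = yyyyyyyxyyyx$y
  rot[2] = yyyyyyxyyyx$yy
  rot[3] = yyyyyxyyyx$yyy
  rot[4] = yyyyxyyyx$yyyy
  rot[5] = yyyxyyyx$yyyyy
  rot[6] = yyxyyyx$yyyyyy
  rot[7] = yxyyyx$yyyyyyy
  rot[8] = xyyyx$yyyyyyyy
  rot[9] = yyyx$yyyyyyyyx
  rot[10] = yyx$yyyyyyyyxy
  rot[11] = yx$yyyyyyyyxyy
  rot[12] = x$yyyyyyyyxyyy
  rot[13] = $yyyyyyyyxyyyx
Sorted (with $ < everything):
  sorted[0] = $yyyyyyyyxyyyx  (last char: 'x')
  sorted[1] = x$yyyyyyyyxyyy  (last char: 'y')
  sorted[2] = xyyyx$yyyyyyyy  (last char: 'y')
  sorted[3] = yx$yyyyyyyyxyy  (last char: 'y')
  sorted[4] = yxyyyx$yyyyyyy  (last char: 'y')
  sorted[5] = yyx$yyyyyyyyxy  (last char: 'y')
  sorted[6] = yyxyyyx$yyyyyy  (last char: 'y')
  sorted[7] = yyyx$yyyyyyyyx  (last char: 'x')
  sorted[8] = yyyxyyyx$yyyyy  (last char: 'y')
  sorted[9] = yyyyxyyyx$yyyy  (last char: 'y')
  sorted[10] = yyyyyxyyyx$yyy  (last char: 'y')
  sorted[11] = yyyyyyxyyyx$yy  (last char: 'y')
  sorted[12] = yyyyyyyxyyyx$y  (last char: 'y')
  sorted[13] = yyyyyyyyxyyyx$  (last char: '$')
Last column: xyyyyyyxyyyyy$
Original string S is at sorted index 13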